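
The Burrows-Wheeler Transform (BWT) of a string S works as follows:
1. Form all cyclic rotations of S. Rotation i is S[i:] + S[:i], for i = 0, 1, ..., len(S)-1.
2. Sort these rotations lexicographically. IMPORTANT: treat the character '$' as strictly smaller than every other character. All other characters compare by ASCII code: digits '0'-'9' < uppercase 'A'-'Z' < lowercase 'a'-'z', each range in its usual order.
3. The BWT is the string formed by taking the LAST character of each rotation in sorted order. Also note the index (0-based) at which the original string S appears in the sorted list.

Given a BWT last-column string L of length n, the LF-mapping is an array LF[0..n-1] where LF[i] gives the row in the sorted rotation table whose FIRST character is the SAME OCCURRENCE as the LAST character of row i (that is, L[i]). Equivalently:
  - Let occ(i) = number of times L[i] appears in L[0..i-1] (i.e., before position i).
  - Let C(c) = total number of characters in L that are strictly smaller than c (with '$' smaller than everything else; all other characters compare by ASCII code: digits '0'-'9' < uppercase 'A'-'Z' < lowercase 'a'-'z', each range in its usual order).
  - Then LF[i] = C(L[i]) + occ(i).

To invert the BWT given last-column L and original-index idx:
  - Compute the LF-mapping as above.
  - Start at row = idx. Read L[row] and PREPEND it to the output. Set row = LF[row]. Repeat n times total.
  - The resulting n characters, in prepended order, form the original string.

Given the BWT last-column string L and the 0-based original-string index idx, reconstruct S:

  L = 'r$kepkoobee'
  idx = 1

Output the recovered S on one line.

Answer: bookkeeper$

Derivation:
LF mapping: 10 0 5 2 9 6 7 8 1 3 4
Walk LF starting at row 1, prepending L[row]:
  step 1: row=1, L[1]='$', prepend. Next row=LF[1]=0
  step 2: row=0, L[0]='r', prepend. Next row=LF[0]=10
  step 3: row=10, L[10]='e', prepend. Next row=LF[10]=4
  step 4: row=4, L[4]='p', prepend. Next row=LF[4]=9
  step 5: row=9, L[9]='e', prepend. Next row=LF[9]=3
  step 6: row=3, L[3]='e', prepend. Next row=LF[3]=2
  step 7: row=2, L[2]='k', prepend. Next row=LF[2]=5
  step 8: row=5, L[5]='k', prepend. Next row=LF[5]=6
  step 9: row=6, L[6]='o', prepend. Next row=LF[6]=7
  step 10: row=7, L[7]='o', prepend. Next row=LF[7]=8
  step 11: row=8, L[8]='b', prepend. Next row=LF[8]=1
Reversed output: bookkeeper$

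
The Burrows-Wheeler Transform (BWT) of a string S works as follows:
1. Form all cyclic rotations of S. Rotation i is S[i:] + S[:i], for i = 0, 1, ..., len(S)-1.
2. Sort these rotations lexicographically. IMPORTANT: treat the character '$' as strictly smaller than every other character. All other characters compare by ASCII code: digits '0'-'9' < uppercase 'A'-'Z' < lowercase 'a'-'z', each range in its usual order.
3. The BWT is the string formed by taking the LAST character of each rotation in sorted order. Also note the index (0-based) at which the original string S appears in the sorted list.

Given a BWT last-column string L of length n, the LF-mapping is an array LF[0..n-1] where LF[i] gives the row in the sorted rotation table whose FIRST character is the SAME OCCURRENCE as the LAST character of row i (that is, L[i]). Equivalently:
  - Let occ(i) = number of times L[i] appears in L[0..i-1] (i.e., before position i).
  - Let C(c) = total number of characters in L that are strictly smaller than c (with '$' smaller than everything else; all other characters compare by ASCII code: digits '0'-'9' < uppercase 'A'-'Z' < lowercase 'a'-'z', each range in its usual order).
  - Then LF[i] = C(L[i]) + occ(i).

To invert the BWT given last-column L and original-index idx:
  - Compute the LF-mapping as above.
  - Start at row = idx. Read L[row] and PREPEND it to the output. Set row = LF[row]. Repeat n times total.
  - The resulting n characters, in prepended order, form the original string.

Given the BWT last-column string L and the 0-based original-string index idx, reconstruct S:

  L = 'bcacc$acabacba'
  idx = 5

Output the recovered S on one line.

Answer: accacabcbcaab$

Derivation:
LF mapping: 6 9 1 10 11 0 2 12 3 7 4 13 8 5
Walk LF starting at row 5, prepending L[row]:
  step 1: row=5, L[5]='$', prepend. Next row=LF[5]=0
  step 2: row=0, L[0]='b', prepend. Next row=LF[0]=6
  step 3: row=6, L[6]='a', prepend. Next row=LF[6]=2
  step 4: row=2, L[2]='a', prepend. Next row=LF[2]=1
  step 5: row=1, L[1]='c', prepend. Next row=LF[1]=9
  step 6: row=9, L[9]='b', prepend. Next row=LF[9]=7
  step 7: row=7, L[7]='c', prepend. Next row=LF[7]=12
  step 8: row=12, L[12]='b', prepend. Next row=LF[12]=8
  step 9: row=8, L[8]='a', prepend. Next row=LF[8]=3
  step 10: row=3, L[3]='c', prepend. Next row=LF[3]=10
  step 11: row=10, L[10]='a', prepend. Next row=LF[10]=4
  step 12: row=4, L[4]='c', prepend. Next row=LF[4]=11
  step 13: row=11, L[11]='c', prepend. Next row=LF[11]=13
  step 14: row=13, L[13]='a', prepend. Next row=LF[13]=5
Reversed output: accacabcbcaab$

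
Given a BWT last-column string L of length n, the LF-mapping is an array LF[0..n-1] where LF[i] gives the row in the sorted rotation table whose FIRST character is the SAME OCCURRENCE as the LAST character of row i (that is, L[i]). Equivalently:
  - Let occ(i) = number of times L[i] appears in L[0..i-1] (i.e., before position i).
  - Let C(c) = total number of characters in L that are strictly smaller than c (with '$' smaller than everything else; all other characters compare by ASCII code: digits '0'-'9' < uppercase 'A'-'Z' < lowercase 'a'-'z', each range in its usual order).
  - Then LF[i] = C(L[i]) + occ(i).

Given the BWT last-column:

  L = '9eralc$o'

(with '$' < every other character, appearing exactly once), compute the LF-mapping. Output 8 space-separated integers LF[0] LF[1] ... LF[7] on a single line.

Char counts: '$':1, '9':1, 'a':1, 'c':1, 'e':1, 'l':1, 'o':1, 'r':1
C (first-col start): C('$')=0, C('9')=1, C('a')=2, C('c')=3, C('e')=4, C('l')=5, C('o')=6, C('r')=7
L[0]='9': occ=0, LF[0]=C('9')+0=1+0=1
L[1]='e': occ=0, LF[1]=C('e')+0=4+0=4
L[2]='r': occ=0, LF[2]=C('r')+0=7+0=7
L[3]='a': occ=0, LF[3]=C('a')+0=2+0=2
L[4]='l': occ=0, LF[4]=C('l')+0=5+0=5
L[5]='c': occ=0, LF[5]=C('c')+0=3+0=3
L[6]='$': occ=0, LF[6]=C('$')+0=0+0=0
L[7]='o': occ=0, LF[7]=C('o')+0=6+0=6

Answer: 1 4 7 2 5 3 0 6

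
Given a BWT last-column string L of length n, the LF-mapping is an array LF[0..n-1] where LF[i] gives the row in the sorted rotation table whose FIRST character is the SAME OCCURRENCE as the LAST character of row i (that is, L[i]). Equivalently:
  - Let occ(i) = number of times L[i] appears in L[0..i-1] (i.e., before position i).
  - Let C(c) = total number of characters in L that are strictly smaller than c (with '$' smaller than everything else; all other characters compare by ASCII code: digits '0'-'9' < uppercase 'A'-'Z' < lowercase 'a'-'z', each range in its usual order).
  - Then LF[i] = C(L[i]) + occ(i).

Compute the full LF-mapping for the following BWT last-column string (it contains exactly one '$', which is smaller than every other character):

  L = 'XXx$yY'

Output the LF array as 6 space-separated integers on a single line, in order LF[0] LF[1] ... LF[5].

Answer: 1 2 4 0 5 3

Derivation:
Char counts: '$':1, 'X':2, 'Y':1, 'x':1, 'y':1
C (first-col start): C('$')=0, C('X')=1, C('Y')=3, C('x')=4, C('y')=5
L[0]='X': occ=0, LF[0]=C('X')+0=1+0=1
L[1]='X': occ=1, LF[1]=C('X')+1=1+1=2
L[2]='x': occ=0, LF[2]=C('x')+0=4+0=4
L[3]='$': occ=0, LF[3]=C('$')+0=0+0=0
L[4]='y': occ=0, LF[4]=C('y')+0=5+0=5
L[5]='Y': occ=0, LF[5]=C('Y')+0=3+0=3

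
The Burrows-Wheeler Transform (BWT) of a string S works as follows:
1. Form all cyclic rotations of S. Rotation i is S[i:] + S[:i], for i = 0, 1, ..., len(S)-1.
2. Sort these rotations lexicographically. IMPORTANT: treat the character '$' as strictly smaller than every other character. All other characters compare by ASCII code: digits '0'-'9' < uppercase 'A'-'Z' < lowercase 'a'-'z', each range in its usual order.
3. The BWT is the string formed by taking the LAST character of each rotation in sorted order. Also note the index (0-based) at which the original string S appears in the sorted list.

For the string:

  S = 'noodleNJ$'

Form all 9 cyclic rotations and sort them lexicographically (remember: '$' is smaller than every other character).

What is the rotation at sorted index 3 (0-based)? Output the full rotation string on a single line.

All 9 rotations (rotation i = S[i:]+S[:i]):
  rot[0] = noodleNJ$
  rot[1] = oodleNJ$n
  rot[2] = odleNJ$no
  rot[3] = dleNJ$noo
  rot[4] = leNJ$nood
  rot[5] = eNJ$noodl
  rot[6] = NJ$noodle
  rot[7] = J$noodleN
  rot[8] = $noodleNJ
Sorted (with $ < everything):
  sorted[0] = $noodleNJ
  sorted[1] = J$noodleN
  sorted[2] = NJ$noodle
  sorted[3] = dleNJ$noo
  sorted[4] = eNJ$noodl
  sorted[5] = leNJ$nood
  sorted[6] = noodleNJ$
  sorted[7] = odleNJ$no
  sorted[8] = oodleNJ$n
sorted[3] = dleNJ$noo

Answer: dleNJ$noo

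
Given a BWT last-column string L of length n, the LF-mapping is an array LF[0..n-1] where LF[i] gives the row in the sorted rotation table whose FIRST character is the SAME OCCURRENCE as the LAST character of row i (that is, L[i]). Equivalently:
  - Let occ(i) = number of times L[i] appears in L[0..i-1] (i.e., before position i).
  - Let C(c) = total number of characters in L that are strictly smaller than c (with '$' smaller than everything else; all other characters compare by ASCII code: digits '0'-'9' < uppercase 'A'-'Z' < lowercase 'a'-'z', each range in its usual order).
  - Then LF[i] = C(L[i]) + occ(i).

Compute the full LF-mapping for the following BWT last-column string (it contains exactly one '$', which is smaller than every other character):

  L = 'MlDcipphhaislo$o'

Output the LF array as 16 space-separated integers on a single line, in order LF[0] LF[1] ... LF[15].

Char counts: '$':1, 'D':1, 'M':1, 'a':1, 'c':1, 'h':2, 'i':2, 'l':2, 'o':2, 'p':2, 's':1
C (first-col start): C('$')=0, C('D')=1, C('M')=2, C('a')=3, C('c')=4, C('h')=5, C('i')=7, C('l')=9, C('o')=11, C('p')=13, C('s')=15
L[0]='M': occ=0, LF[0]=C('M')+0=2+0=2
L[1]='l': occ=0, LF[1]=C('l')+0=9+0=9
L[2]='D': occ=0, LF[2]=C('D')+0=1+0=1
L[3]='c': occ=0, LF[3]=C('c')+0=4+0=4
L[4]='i': occ=0, LF[4]=C('i')+0=7+0=7
L[5]='p': occ=0, LF[5]=C('p')+0=13+0=13
L[6]='p': occ=1, LF[6]=C('p')+1=13+1=14
L[7]='h': occ=0, LF[7]=C('h')+0=5+0=5
L[8]='h': occ=1, LF[8]=C('h')+1=5+1=6
L[9]='a': occ=0, LF[9]=C('a')+0=3+0=3
L[10]='i': occ=1, LF[10]=C('i')+1=7+1=8
L[11]='s': occ=0, LF[11]=C('s')+0=15+0=15
L[12]='l': occ=1, LF[12]=C('l')+1=9+1=10
L[13]='o': occ=0, LF[13]=C('o')+0=11+0=11
L[14]='$': occ=0, LF[14]=C('$')+0=0+0=0
L[15]='o': occ=1, LF[15]=C('o')+1=11+1=12

Answer: 2 9 1 4 7 13 14 5 6 3 8 15 10 11 0 12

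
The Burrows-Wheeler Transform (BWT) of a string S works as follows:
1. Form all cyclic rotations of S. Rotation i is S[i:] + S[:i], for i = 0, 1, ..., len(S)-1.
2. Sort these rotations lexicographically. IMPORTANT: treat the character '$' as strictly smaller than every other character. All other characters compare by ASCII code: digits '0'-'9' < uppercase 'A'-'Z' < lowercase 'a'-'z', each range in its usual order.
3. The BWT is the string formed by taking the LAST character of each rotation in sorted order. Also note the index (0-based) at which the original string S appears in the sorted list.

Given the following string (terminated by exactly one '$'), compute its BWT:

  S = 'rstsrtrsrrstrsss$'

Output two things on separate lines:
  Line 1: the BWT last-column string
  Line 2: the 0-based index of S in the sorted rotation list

Answer: ssttr$ssrtsrrrrss
5

Derivation:
All 17 rotations (rotation i = S[i:]+S[:i]):
  rot[0] = rstsrtrsrrstrsss$
  rot[1] = stsrtrsrrstrsss$r
  rot[2] = tsrtrsrrstrsss$rs
  rot[3] = srtrsrrstrsss$rst
  rot[4] = rtrsrrstrsss$rsts
  rot[5] = trsrrstrsss$rstsr
  rot[6] = rsrrstrsss$rstsrt
  rot[7] = srrstrsss$rstsrtr
  rot[8] = rrstrsss$rstsrtrs
  rot[9] = rstrsss$rstsrtrsr
  rot[10] = strsss$rstsrtrsrr
  rot[11] = trsss$rstsrtrsrrs
  rot[12] = rsss$rstsrtrsrrst
  rot[13] = sss$rstsrtrsrrstr
  rot[14] = ss$rstsrtrsrrstrs
  rot[15] = s$rstsrtrsrrstrss
  rot[16] = $rstsrtrsrrstrsss
Sorted (with $ < everything):
  sorted[0] = $rstsrtrsrrstrsss  (last char: 's')
  sorted[1] = rrstrsss$rstsrtrs  (last char: 's')
  sorted[2] = rsrrstrsss$rstsrt  (last char: 't')
  sorted[3] = rsss$rstsrtrsrrst  (last char: 't')
  sorted[4] = rstrsss$rstsrtrsr  (last char: 'r')
  sorted[5] = rstsrtrsrrstrsss$  (last char: '$')
  sorted[6] = rtrsrrstrsss$rsts  (last char: 's')
  sorted[7] = s$rstsrtrsrrstrss  (last char: 's')
  sorted[8] = srrstrsss$rstsrtr  (last char: 'r')
  sorted[9] = srtrsrrstrsss$rst  (last char: 't')
  sorted[10] = ss$rstsrtrsrrstrs  (last char: 's')
  sorted[11] = sss$rstsrtrsrrstr  (last char: 'r')
  sorted[12] = strsss$rstsrtrsrr  (last char: 'r')
  sorted[13] = stsrtrsrrstrsss$r  (last char: 'r')
  sorted[14] = trsrrstrsss$rstsr  (last char: 'r')
  sorted[15] = trsss$rstsrtrsrrs  (last char: 's')
  sorted[16] = tsrtrsrrstrsss$rs  (last char: 's')
Last column: ssttr$ssrtsrrrrss
Original string S is at sorted index 5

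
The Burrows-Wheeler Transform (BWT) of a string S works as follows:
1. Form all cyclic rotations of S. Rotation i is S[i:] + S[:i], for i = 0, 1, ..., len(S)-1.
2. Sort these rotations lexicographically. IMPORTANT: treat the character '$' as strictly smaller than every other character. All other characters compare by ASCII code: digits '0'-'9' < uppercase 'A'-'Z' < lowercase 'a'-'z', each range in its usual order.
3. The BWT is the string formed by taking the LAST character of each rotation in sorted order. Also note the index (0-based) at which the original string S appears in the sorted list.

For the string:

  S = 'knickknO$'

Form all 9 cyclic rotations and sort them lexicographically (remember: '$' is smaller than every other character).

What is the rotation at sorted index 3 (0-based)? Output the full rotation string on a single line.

Answer: ickknO$kn

Derivation:
All 9 rotations (rotation i = S[i:]+S[:i]):
  rot[0] = knickknO$
  rot[1] = nickknO$k
  rot[2] = ickknO$kn
  rot[3] = ckknO$kni
  rot[4] = kknO$knic
  rot[5] = knO$knick
  rot[6] = nO$knickk
  rot[7] = O$knickkn
  rot[8] = $knickknO
Sorted (with $ < everything):
  sorted[0] = $knickknO
  sorted[1] = O$knickkn
  sorted[2] = ckknO$kni
  sorted[3] = ickknO$kn
  sorted[4] = kknO$knic
  sorted[5] = knO$knick
  sorted[6] = knickknO$
  sorted[7] = nO$knickk
  sorted[8] = nickknO$k
sorted[3] = ickknO$kn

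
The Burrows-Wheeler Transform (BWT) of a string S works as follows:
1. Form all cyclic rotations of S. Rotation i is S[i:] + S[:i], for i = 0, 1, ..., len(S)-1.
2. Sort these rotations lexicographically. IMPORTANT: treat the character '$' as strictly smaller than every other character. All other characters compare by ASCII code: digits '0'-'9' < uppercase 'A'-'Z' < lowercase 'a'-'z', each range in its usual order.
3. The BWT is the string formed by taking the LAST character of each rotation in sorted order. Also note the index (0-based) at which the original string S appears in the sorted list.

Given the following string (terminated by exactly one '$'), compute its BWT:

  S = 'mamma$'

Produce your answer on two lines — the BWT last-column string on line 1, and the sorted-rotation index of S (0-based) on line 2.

Answer: ammm$a
4

Derivation:
All 6 rotations (rotation i = S[i:]+S[:i]):
  rot[0] = mamma$
  rot[1] = amma$m
  rot[2] = mma$ma
  rot[3] = ma$mam
  rot[4] = a$mamm
  rot[5] = $mamma
Sorted (with $ < everything):
  sorted[0] = $mamma  (last char: 'a')
  sorted[1] = a$mamm  (last char: 'm')
  sorted[2] = amma$m  (last char: 'm')
  sorted[3] = ma$mam  (last char: 'm')
  sorted[4] = mamma$  (last char: '$')
  sorted[5] = mma$ma  (last char: 'a')
Last column: ammm$a
Original string S is at sorted index 4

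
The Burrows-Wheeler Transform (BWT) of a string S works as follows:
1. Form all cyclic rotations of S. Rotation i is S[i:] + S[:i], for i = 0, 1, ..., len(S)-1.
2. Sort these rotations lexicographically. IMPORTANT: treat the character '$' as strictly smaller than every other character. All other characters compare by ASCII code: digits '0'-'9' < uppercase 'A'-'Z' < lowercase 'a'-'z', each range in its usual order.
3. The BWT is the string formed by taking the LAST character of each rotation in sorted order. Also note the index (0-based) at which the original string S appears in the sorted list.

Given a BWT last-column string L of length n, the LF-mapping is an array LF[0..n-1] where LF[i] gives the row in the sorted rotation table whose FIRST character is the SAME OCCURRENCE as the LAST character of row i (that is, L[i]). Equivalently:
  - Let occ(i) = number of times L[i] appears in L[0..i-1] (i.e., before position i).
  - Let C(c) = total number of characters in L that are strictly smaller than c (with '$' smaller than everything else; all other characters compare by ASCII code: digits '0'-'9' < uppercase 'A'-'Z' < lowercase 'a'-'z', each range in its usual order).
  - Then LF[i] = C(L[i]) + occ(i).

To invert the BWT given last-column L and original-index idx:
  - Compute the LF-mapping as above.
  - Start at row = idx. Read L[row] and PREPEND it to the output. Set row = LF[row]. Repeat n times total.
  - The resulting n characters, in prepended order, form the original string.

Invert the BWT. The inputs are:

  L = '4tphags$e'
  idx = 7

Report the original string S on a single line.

Answer: spaghet4$

Derivation:
LF mapping: 1 8 6 5 2 4 7 0 3
Walk LF starting at row 7, prepending L[row]:
  step 1: row=7, L[7]='$', prepend. Next row=LF[7]=0
  step 2: row=0, L[0]='4', prepend. Next row=LF[0]=1
  step 3: row=1, L[1]='t', prepend. Next row=LF[1]=8
  step 4: row=8, L[8]='e', prepend. Next row=LF[8]=3
  step 5: row=3, L[3]='h', prepend. Next row=LF[3]=5
  step 6: row=5, L[5]='g', prepend. Next row=LF[5]=4
  step 7: row=4, L[4]='a', prepend. Next row=LF[4]=2
  step 8: row=2, L[2]='p', prepend. Next row=LF[2]=6
  step 9: row=6, L[6]='s', prepend. Next row=LF[6]=7
Reversed output: spaghet4$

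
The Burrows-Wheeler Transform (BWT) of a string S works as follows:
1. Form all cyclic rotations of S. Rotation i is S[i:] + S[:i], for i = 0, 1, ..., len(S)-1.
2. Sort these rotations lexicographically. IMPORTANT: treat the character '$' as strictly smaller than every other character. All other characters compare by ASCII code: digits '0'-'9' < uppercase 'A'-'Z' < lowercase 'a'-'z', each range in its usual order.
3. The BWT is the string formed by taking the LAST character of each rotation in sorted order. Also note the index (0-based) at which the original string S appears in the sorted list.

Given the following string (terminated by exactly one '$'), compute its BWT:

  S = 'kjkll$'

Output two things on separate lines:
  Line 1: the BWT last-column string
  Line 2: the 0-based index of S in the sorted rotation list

All 6 rotations (rotation i = S[i:]+S[:i]):
  rot[0] = kjkll$
  rot[1] = jkll$k
  rot[2] = kll$kj
  rot[3] = ll$kjk
  rot[4] = l$kjkl
  rot[5] = $kjkll
Sorted (with $ < everything):
  sorted[0] = $kjkll  (last char: 'l')
  sorted[1] = jkll$k  (last char: 'k')
  sorted[2] = kjkll$  (last char: '$')
  sorted[3] = kll$kj  (last char: 'j')
  sorted[4] = l$kjkl  (last char: 'l')
  sorted[5] = ll$kjk  (last char: 'k')
Last column: lk$jlk
Original string S is at sorted index 2

Answer: lk$jlk
2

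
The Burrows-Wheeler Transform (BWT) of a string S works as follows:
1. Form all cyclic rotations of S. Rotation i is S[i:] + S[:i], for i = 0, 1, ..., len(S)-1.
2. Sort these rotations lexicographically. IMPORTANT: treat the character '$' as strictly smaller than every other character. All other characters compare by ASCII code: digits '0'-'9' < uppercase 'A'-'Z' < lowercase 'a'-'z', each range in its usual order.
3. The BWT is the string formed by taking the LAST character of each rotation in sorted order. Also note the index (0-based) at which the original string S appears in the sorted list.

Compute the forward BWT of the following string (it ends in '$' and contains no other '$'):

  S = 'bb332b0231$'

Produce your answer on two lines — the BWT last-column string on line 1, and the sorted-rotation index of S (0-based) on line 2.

Answer: 1b30323b2b$
10

Derivation:
All 11 rotations (rotation i = S[i:]+S[:i]):
  rot[0] = bb332b0231$
  rot[1] = b332b0231$b
  rot[2] = 332b0231$bb
  rot[3] = 32b0231$bb3
  rot[4] = 2b0231$bb33
  rot[5] = b0231$bb332
  rot[6] = 0231$bb332b
  rot[7] = 231$bb332b0
  rot[8] = 31$bb332b02
  rot[9] = 1$bb332b023
  rot[10] = $bb332b0231
Sorted (with $ < everything):
  sorted[0] = $bb332b0231  (last char: '1')
  sorted[1] = 0231$bb332b  (last char: 'b')
  sorted[2] = 1$bb332b023  (last char: '3')
  sorted[3] = 231$bb332b0  (last char: '0')
  sorted[4] = 2b0231$bb33  (last char: '3')
  sorted[5] = 31$bb332b02  (last char: '2')
  sorted[6] = 32b0231$bb3  (last char: '3')
  sorted[7] = 332b0231$bb  (last char: 'b')
  sorted[8] = b0231$bb332  (last char: '2')
  sorted[9] = b332b0231$b  (last char: 'b')
  sorted[10] = bb332b0231$  (last char: '$')
Last column: 1b30323b2b$
Original string S is at sorted index 10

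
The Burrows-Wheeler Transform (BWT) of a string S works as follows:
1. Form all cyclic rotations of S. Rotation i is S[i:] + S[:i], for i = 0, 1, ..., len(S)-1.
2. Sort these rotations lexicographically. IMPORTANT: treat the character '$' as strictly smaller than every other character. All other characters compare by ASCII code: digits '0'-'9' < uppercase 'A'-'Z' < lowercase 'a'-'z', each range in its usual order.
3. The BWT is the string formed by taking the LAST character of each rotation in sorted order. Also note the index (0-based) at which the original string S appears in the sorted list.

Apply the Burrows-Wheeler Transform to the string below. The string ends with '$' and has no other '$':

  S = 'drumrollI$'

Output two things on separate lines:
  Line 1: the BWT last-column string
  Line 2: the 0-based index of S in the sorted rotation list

All 10 rotations (rotation i = S[i:]+S[:i]):
  rot[0] = drumrollI$
  rot[1] = rumrollI$d
  rot[2] = umrollI$dr
  rot[3] = mrollI$dru
  rot[4] = rollI$drum
  rot[5] = ollI$drumr
  rot[6] = llI$drumro
  rot[7] = lI$drumrol
  rot[8] = I$drumroll
  rot[9] = $drumrollI
Sorted (with $ < everything):
  sorted[0] = $drumrollI  (last char: 'I')
  sorted[1] = I$drumroll  (last char: 'l')
  sorted[2] = drumrollI$  (last char: '$')
  sorted[3] = lI$drumrol  (last char: 'l')
  sorted[4] = llI$drumro  (last char: 'o')
  sorted[5] = mrollI$dru  (last char: 'u')
  sorted[6] = ollI$drumr  (last char: 'r')
  sorted[7] = rollI$drum  (last char: 'm')
  sorted[8] = rumrollI$d  (last char: 'd')
  sorted[9] = umrollI$dr  (last char: 'r')
Last column: Il$lourmdr
Original string S is at sorted index 2

Answer: Il$lourmdr
2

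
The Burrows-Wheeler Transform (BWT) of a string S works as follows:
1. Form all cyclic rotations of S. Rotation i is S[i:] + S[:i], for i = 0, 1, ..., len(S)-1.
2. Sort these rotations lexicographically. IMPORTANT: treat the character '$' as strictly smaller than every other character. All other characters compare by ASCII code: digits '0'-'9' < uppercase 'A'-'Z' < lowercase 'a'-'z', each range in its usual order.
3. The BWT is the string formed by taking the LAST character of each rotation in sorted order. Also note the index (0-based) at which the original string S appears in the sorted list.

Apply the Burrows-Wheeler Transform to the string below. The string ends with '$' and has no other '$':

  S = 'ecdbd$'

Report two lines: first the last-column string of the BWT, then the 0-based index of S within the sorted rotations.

Answer: ddebc$
5

Derivation:
All 6 rotations (rotation i = S[i:]+S[:i]):
  rot[0] = ecdbd$
  rot[1] = cdbd$e
  rot[2] = dbd$ec
  rot[3] = bd$ecd
  rot[4] = d$ecdb
  rot[5] = $ecdbd
Sorted (with $ < everything):
  sorted[0] = $ecdbd  (last char: 'd')
  sorted[1] = bd$ecd  (last char: 'd')
  sorted[2] = cdbd$e  (last char: 'e')
  sorted[3] = d$ecdb  (last char: 'b')
  sorted[4] = dbd$ec  (last char: 'c')
  sorted[5] = ecdbd$  (last char: '$')
Last column: ddebc$
Original string S is at sorted index 5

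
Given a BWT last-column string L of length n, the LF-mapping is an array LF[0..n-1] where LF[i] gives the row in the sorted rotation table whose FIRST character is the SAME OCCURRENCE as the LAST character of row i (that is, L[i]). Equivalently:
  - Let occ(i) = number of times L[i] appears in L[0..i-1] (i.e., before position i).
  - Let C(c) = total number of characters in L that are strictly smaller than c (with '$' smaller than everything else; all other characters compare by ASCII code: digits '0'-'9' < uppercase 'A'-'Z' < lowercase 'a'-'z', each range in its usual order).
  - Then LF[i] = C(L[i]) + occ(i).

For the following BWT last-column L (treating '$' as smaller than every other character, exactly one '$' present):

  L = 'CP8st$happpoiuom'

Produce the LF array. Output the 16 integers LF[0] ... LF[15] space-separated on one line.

Char counts: '$':1, '8':1, 'C':1, 'P':1, 'a':1, 'h':1, 'i':1, 'm':1, 'o':2, 'p':3, 's':1, 't':1, 'u':1
C (first-col start): C('$')=0, C('8')=1, C('C')=2, C('P')=3, C('a')=4, C('h')=5, C('i')=6, C('m')=7, C('o')=8, C('p')=10, C('s')=13, C('t')=14, C('u')=15
L[0]='C': occ=0, LF[0]=C('C')+0=2+0=2
L[1]='P': occ=0, LF[1]=C('P')+0=3+0=3
L[2]='8': occ=0, LF[2]=C('8')+0=1+0=1
L[3]='s': occ=0, LF[3]=C('s')+0=13+0=13
L[4]='t': occ=0, LF[4]=C('t')+0=14+0=14
L[5]='$': occ=0, LF[5]=C('$')+0=0+0=0
L[6]='h': occ=0, LF[6]=C('h')+0=5+0=5
L[7]='a': occ=0, LF[7]=C('a')+0=4+0=4
L[8]='p': occ=0, LF[8]=C('p')+0=10+0=10
L[9]='p': occ=1, LF[9]=C('p')+1=10+1=11
L[10]='p': occ=2, LF[10]=C('p')+2=10+2=12
L[11]='o': occ=0, LF[11]=C('o')+0=8+0=8
L[12]='i': occ=0, LF[12]=C('i')+0=6+0=6
L[13]='u': occ=0, LF[13]=C('u')+0=15+0=15
L[14]='o': occ=1, LF[14]=C('o')+1=8+1=9
L[15]='m': occ=0, LF[15]=C('m')+0=7+0=7

Answer: 2 3 1 13 14 0 5 4 10 11 12 8 6 15 9 7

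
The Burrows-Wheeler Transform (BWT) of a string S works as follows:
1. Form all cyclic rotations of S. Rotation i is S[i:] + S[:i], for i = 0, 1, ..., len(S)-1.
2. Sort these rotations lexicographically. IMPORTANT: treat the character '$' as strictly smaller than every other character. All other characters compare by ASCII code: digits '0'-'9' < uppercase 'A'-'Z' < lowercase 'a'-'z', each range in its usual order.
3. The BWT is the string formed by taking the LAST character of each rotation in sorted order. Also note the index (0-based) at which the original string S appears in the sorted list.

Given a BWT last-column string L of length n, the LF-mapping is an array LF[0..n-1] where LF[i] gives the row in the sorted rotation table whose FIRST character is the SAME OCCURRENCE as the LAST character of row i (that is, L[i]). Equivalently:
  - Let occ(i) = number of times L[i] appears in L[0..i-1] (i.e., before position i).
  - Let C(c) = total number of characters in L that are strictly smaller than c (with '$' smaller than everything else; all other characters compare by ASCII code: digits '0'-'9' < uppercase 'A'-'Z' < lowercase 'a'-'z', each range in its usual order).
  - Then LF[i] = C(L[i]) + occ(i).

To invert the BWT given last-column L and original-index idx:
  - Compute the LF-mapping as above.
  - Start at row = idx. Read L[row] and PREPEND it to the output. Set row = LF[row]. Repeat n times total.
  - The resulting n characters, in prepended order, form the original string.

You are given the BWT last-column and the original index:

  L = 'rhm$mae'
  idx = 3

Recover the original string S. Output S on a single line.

Answer: hammer$

Derivation:
LF mapping: 6 3 4 0 5 1 2
Walk LF starting at row 3, prepending L[row]:
  step 1: row=3, L[3]='$', prepend. Next row=LF[3]=0
  step 2: row=0, L[0]='r', prepend. Next row=LF[0]=6
  step 3: row=6, L[6]='e', prepend. Next row=LF[6]=2
  step 4: row=2, L[2]='m', prepend. Next row=LF[2]=4
  step 5: row=4, L[4]='m', prepend. Next row=LF[4]=5
  step 6: row=5, L[5]='a', prepend. Next row=LF[5]=1
  step 7: row=1, L[1]='h', prepend. Next row=LF[1]=3
Reversed output: hammer$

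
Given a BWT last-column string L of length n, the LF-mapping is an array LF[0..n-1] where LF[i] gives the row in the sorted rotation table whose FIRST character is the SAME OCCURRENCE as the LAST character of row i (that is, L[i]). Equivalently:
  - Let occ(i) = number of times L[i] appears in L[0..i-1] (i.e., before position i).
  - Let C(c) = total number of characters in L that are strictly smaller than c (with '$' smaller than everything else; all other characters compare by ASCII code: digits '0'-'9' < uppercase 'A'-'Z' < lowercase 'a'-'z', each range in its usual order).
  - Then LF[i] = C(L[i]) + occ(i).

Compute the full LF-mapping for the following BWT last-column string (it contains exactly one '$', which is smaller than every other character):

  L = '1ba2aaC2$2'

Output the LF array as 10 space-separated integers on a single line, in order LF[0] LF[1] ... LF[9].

Char counts: '$':1, '1':1, '2':3, 'C':1, 'a':3, 'b':1
C (first-col start): C('$')=0, C('1')=1, C('2')=2, C('C')=5, C('a')=6, C('b')=9
L[0]='1': occ=0, LF[0]=C('1')+0=1+0=1
L[1]='b': occ=0, LF[1]=C('b')+0=9+0=9
L[2]='a': occ=0, LF[2]=C('a')+0=6+0=6
L[3]='2': occ=0, LF[3]=C('2')+0=2+0=2
L[4]='a': occ=1, LF[4]=C('a')+1=6+1=7
L[5]='a': occ=2, LF[5]=C('a')+2=6+2=8
L[6]='C': occ=0, LF[6]=C('C')+0=5+0=5
L[7]='2': occ=1, LF[7]=C('2')+1=2+1=3
L[8]='$': occ=0, LF[8]=C('$')+0=0+0=0
L[9]='2': occ=2, LF[9]=C('2')+2=2+2=4

Answer: 1 9 6 2 7 8 5 3 0 4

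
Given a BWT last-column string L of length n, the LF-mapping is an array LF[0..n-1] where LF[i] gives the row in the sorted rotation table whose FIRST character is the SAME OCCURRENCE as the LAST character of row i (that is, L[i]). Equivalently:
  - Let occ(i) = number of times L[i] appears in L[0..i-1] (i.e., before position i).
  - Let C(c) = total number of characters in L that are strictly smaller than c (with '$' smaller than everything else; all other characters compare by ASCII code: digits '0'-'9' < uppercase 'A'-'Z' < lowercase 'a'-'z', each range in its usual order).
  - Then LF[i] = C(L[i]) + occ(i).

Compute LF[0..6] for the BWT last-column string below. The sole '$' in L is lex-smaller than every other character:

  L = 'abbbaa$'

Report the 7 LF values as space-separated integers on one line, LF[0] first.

Answer: 1 4 5 6 2 3 0

Derivation:
Char counts: '$':1, 'a':3, 'b':3
C (first-col start): C('$')=0, C('a')=1, C('b')=4
L[0]='a': occ=0, LF[0]=C('a')+0=1+0=1
L[1]='b': occ=0, LF[1]=C('b')+0=4+0=4
L[2]='b': occ=1, LF[2]=C('b')+1=4+1=5
L[3]='b': occ=2, LF[3]=C('b')+2=4+2=6
L[4]='a': occ=1, LF[4]=C('a')+1=1+1=2
L[5]='a': occ=2, LF[5]=C('a')+2=1+2=3
L[6]='$': occ=0, LF[6]=C('$')+0=0+0=0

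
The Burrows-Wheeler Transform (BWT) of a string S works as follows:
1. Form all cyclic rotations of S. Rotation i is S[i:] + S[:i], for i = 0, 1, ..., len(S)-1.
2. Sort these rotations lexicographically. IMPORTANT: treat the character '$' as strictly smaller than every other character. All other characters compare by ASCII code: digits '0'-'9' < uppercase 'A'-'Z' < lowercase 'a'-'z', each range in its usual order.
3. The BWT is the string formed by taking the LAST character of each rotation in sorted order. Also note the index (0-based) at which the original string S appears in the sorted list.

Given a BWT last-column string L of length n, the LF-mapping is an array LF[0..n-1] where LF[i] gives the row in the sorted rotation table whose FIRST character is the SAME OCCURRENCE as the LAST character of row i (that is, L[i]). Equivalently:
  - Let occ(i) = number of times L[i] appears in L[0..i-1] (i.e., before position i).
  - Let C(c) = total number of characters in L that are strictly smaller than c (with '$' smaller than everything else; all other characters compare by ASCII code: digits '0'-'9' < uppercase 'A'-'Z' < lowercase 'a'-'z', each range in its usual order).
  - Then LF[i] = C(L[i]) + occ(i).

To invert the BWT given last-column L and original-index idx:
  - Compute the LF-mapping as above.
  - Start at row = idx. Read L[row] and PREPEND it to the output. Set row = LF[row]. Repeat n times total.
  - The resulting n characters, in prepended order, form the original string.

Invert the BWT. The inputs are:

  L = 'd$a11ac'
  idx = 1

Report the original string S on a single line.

LF mapping: 6 0 3 1 2 4 5
Walk LF starting at row 1, prepending L[row]:
  step 1: row=1, L[1]='$', prepend. Next row=LF[1]=0
  step 2: row=0, L[0]='d', prepend. Next row=LF[0]=6
  step 3: row=6, L[6]='c', prepend. Next row=LF[6]=5
  step 4: row=5, L[5]='a', prepend. Next row=LF[5]=4
  step 5: row=4, L[4]='1', prepend. Next row=LF[4]=2
  step 6: row=2, L[2]='a', prepend. Next row=LF[2]=3
  step 7: row=3, L[3]='1', prepend. Next row=LF[3]=1
Reversed output: 1a1acd$

Answer: 1a1acd$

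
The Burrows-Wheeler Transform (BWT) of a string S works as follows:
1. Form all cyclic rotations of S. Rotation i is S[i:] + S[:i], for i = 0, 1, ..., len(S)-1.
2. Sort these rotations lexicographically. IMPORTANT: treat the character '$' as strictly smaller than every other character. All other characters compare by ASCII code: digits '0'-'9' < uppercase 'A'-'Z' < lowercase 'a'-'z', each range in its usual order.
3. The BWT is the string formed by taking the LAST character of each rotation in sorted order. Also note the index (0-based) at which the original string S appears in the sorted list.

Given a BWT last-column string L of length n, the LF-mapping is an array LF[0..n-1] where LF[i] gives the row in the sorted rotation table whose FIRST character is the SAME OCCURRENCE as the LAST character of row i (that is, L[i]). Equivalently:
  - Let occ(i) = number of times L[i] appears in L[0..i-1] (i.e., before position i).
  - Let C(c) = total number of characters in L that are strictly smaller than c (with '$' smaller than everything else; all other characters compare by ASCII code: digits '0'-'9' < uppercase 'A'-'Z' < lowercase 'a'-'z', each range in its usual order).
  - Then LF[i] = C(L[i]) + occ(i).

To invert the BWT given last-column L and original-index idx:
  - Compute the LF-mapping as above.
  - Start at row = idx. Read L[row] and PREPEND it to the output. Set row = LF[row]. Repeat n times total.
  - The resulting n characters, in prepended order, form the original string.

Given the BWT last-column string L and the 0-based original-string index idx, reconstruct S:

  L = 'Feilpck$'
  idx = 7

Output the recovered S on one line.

Answer: pickleF$

Derivation:
LF mapping: 1 3 4 6 7 2 5 0
Walk LF starting at row 7, prepending L[row]:
  step 1: row=7, L[7]='$', prepend. Next row=LF[7]=0
  step 2: row=0, L[0]='F', prepend. Next row=LF[0]=1
  step 3: row=1, L[1]='e', prepend. Next row=LF[1]=3
  step 4: row=3, L[3]='l', prepend. Next row=LF[3]=6
  step 5: row=6, L[6]='k', prepend. Next row=LF[6]=5
  step 6: row=5, L[5]='c', prepend. Next row=LF[5]=2
  step 7: row=2, L[2]='i', prepend. Next row=LF[2]=4
  step 8: row=4, L[4]='p', prepend. Next row=LF[4]=7
Reversed output: pickleF$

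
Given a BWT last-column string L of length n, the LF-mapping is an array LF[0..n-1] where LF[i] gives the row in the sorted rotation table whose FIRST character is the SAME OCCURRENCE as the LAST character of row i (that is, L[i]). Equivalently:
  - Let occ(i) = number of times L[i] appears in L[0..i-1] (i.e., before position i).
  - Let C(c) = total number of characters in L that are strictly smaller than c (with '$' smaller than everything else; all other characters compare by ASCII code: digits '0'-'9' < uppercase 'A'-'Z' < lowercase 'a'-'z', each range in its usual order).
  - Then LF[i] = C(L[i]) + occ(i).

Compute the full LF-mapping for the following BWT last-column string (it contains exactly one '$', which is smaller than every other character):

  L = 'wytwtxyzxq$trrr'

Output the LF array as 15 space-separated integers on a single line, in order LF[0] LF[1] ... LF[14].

Answer: 8 12 5 9 6 10 13 14 11 1 0 7 2 3 4

Derivation:
Char counts: '$':1, 'q':1, 'r':3, 't':3, 'w':2, 'x':2, 'y':2, 'z':1
C (first-col start): C('$')=0, C('q')=1, C('r')=2, C('t')=5, C('w')=8, C('x')=10, C('y')=12, C('z')=14
L[0]='w': occ=0, LF[0]=C('w')+0=8+0=8
L[1]='y': occ=0, LF[1]=C('y')+0=12+0=12
L[2]='t': occ=0, LF[2]=C('t')+0=5+0=5
L[3]='w': occ=1, LF[3]=C('w')+1=8+1=9
L[4]='t': occ=1, LF[4]=C('t')+1=5+1=6
L[5]='x': occ=0, LF[5]=C('x')+0=10+0=10
L[6]='y': occ=1, LF[6]=C('y')+1=12+1=13
L[7]='z': occ=0, LF[7]=C('z')+0=14+0=14
L[8]='x': occ=1, LF[8]=C('x')+1=10+1=11
L[9]='q': occ=0, LF[9]=C('q')+0=1+0=1
L[10]='$': occ=0, LF[10]=C('$')+0=0+0=0
L[11]='t': occ=2, LF[11]=C('t')+2=5+2=7
L[12]='r': occ=0, LF[12]=C('r')+0=2+0=2
L[13]='r': occ=1, LF[13]=C('r')+1=2+1=3
L[14]='r': occ=2, LF[14]=C('r')+2=2+2=4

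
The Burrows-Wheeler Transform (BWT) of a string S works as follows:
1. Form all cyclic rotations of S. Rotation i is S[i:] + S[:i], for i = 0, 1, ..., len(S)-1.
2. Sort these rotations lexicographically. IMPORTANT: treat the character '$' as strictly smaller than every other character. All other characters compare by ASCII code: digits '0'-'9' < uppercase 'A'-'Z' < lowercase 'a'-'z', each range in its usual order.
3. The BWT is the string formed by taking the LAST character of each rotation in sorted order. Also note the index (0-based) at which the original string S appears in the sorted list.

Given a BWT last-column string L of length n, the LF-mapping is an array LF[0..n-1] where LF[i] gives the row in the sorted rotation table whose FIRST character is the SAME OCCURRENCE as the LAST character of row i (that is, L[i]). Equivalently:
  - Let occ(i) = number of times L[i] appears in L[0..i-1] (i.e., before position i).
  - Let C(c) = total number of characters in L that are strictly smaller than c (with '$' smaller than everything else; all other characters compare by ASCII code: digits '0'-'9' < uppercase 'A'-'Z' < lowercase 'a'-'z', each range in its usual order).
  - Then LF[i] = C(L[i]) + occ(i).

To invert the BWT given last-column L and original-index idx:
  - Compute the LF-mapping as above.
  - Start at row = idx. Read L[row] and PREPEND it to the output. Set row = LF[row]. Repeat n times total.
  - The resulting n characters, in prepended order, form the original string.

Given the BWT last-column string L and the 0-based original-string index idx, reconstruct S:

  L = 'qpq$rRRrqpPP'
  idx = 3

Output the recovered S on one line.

Answer: RpPrRpqqPrq$

Derivation:
LF mapping: 7 5 8 0 10 3 4 11 9 6 1 2
Walk LF starting at row 3, prepending L[row]:
  step 1: row=3, L[3]='$', prepend. Next row=LF[3]=0
  step 2: row=0, L[0]='q', prepend. Next row=LF[0]=7
  step 3: row=7, L[7]='r', prepend. Next row=LF[7]=11
  step 4: row=11, L[11]='P', prepend. Next row=LF[11]=2
  step 5: row=2, L[2]='q', prepend. Next row=LF[2]=8
  step 6: row=8, L[8]='q', prepend. Next row=LF[8]=9
  step 7: row=9, L[9]='p', prepend. Next row=LF[9]=6
  step 8: row=6, L[6]='R', prepend. Next row=LF[6]=4
  step 9: row=4, L[4]='r', prepend. Next row=LF[4]=10
  step 10: row=10, L[10]='P', prepend. Next row=LF[10]=1
  step 11: row=1, L[1]='p', prepend. Next row=LF[1]=5
  step 12: row=5, L[5]='R', prepend. Next row=LF[5]=3
Reversed output: RpPrRpqqPrq$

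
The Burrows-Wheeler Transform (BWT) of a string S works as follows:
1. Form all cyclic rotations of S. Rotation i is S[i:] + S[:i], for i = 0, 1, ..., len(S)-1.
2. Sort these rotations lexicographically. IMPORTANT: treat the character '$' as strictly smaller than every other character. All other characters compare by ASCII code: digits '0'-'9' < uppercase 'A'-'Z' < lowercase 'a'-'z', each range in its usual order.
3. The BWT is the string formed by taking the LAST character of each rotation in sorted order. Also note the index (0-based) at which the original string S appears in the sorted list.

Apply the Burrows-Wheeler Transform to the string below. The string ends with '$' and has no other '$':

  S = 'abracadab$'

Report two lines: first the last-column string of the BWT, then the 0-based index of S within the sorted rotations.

Answer: bd$rcaaaab
2

Derivation:
All 10 rotations (rotation i = S[i:]+S[:i]):
  rot[0] = abracadab$
  rot[1] = bracadab$a
  rot[2] = racadab$ab
  rot[3] = acadab$abr
  rot[4] = cadab$abra
  rot[5] = adab$abrac
  rot[6] = dab$abraca
  rot[7] = ab$abracad
  rot[8] = b$abracada
  rot[9] = $abracadab
Sorted (with $ < everything):
  sorted[0] = $abracadab  (last char: 'b')
  sorted[1] = ab$abracad  (last char: 'd')
  sorted[2] = abracadab$  (last char: '$')
  sorted[3] = acadab$abr  (last char: 'r')
  sorted[4] = adab$abrac  (last char: 'c')
  sorted[5] = b$abracada  (last char: 'a')
  sorted[6] = bracadab$a  (last char: 'a')
  sorted[7] = cadab$abra  (last char: 'a')
  sorted[8] = dab$abraca  (last char: 'a')
  sorted[9] = racadab$ab  (last char: 'b')
Last column: bd$rcaaaab
Original string S is at sorted index 2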